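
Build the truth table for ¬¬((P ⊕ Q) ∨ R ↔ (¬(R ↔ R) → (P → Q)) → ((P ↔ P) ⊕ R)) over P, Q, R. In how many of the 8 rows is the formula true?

2

P | Q | R | (P ⊕ Q) | ((P ⊕ Q) ∨ R) | (R ↔ R) | ¬(R ↔ R) | (P → Q) | (¬(R ↔ R) → (P → Q)) | (P ↔ P) | ((P ↔ P) ⊕ R) | φ
- | - | - | ------- | ------------- | ------- | -------- | ------- | -------------------- | ------- | ------------- | -
T | T | T |    F    |       T       |    T    |    F     |    T    |          T           |    T    |       F       | F
T | T | F |    F    |       F       |    T    |    F     |    T    |          T           |    T    |       T       | F
T | F | T |    T    |       T       |    T    |    F     |    F    |          T           |    T    |       F       | F
T | F | F |    T    |       T       |    T    |    F     |    F    |          T           |    T    |       T       | T
F | T | T |    T    |       T       |    T    |    F     |    T    |          T           |    T    |       F       | F
F | T | F |    T    |       T       |    T    |    F     |    T    |          T           |    T    |       T       | T
F | F | T |    F    |       T       |    T    |    F     |    T    |          T           |    T    |       F       | F
F | F | F |    F    |       F       |    T    |    F     |    T    |          T           |    T    |       T       | F
The formula is true on 2 of the 8 rows.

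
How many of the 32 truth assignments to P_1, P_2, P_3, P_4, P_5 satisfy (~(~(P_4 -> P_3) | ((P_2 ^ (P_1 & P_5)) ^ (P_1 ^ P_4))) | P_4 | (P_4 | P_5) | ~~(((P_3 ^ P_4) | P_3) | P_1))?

31

 P_1  |  P_2  |  P_3  |  P_4  |  P_5  |   φ  
----- | ----- | ----- | ----- | ----- | -----
 True |  True |  True |  True |  True |  True
 True |  True |  True |  True | False |  True
 True |  True |  True | False |  True |  True
 True |  True |  True | False | False |  True
 True |  True | False |  True |  True |  True
 True |  True | False |  True | False |  True
 True |  True | False | False |  True |  True
 True |  True | False | False | False |  True
 True | False |  True |  True |  True |  True
 True | False |  True |  True | False |  True
 True | False |  True | False |  True |  True
 True | False |  True | False | False |  True
 True | False | False |  True |  True |  True
 True | False | False |  True | False |  True
 True | False | False | False |  True |  True
 True | False | False | False | False |  True
False |  True |  True |  True |  True |  True
False |  True |  True |  True | False |  True
False |  True |  True | False |  True |  True
False |  True |  True | False | False |  True
False |  True | False |  True |  True |  True
False |  True | False |  True | False |  True
False |  True | False | False |  True |  True
False |  True | False | False | False | False
False | False |  True |  True |  True |  True
False | False |  True |  True | False |  True
False | False |  True | False |  True |  True
False | False |  True | False | False |  True
False | False | False |  True |  True |  True
False | False | False |  True | False |  True
False | False | False | False |  True |  True
False | False | False | False | False |  True
The formula is true on 31 of the 32 rows.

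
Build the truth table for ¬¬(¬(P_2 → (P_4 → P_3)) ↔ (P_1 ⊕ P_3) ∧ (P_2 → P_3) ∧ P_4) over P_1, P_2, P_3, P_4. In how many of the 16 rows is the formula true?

11

P_1 | P_2 | P_3 | P_4 | (P_4 → P_3) | (P_2 → (P_4 → P_3)) | ¬(P_2 → (P_4 → P_3)) | (P_1 ⊕ P_3) | (P_2 → P_3) | ((P_2 → P_3) ∧ P_4) | φ
--- | --- | --- | --- | ----------- | ------------------- | -------------------- | ----------- | ----------- | ------------------- | -
 F  |  F  |  F  |  F  |      T      |          T          |          F           |      F      |      T      |          F          | T
 F  |  F  |  F  |  T  |      F      |          T          |          F           |      F      |      T      |          T          | T
 F  |  F  |  T  |  F  |      T      |          T          |          F           |      T      |      T      |          F          | T
 F  |  F  |  T  |  T  |      T      |          T          |          F           |      T      |      T      |          T          | F
 F  |  T  |  F  |  F  |      T      |          T          |          F           |      F      |      F      |          F          | T
 F  |  T  |  F  |  T  |      F      |          F          |          T           |      F      |      F      |          F          | F
 F  |  T  |  T  |  F  |      T      |          T          |          F           |      T      |      T      |          F          | T
 F  |  T  |  T  |  T  |      T      |          T          |          F           |      T      |      T      |          T          | F
 T  |  F  |  F  |  F  |      T      |          T          |          F           |      T      |      T      |          F          | T
 T  |  F  |  F  |  T  |      F      |          T          |          F           |      T      |      T      |          T          | F
 T  |  F  |  T  |  F  |      T      |          T          |          F           |      F      |      T      |          F          | T
 T  |  F  |  T  |  T  |      T      |          T          |          F           |      F      |      T      |          T          | T
 T  |  T  |  F  |  F  |      T      |          T          |          F           |      T      |      F      |          F          | T
 T  |  T  |  F  |  T  |      F      |          F          |          T           |      T      |      F      |          F          | F
 T  |  T  |  T  |  F  |      T      |          T          |          F           |      F      |      T      |          F          | T
 T  |  T  |  T  |  T  |      T      |          T          |          F           |      F      |      T      |          T          | T
The formula is true on 11 of the 16 rows.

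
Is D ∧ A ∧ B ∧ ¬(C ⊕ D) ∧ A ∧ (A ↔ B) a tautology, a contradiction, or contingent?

contingent

A | B | C | D | φ
- | - | - | - | -
T | T | T | T | T
T | T | T | F | F
T | T | F | T | F
T | T | F | F | F
T | F | T | T | F
T | F | T | F | F
T | F | F | T | F
T | F | F | F | F
F | T | T | T | F
F | T | T | F | F
F | T | F | T | F
F | T | F | F | F
F | F | T | T | F
F | F | T | F | F
F | F | F | T | F
F | F | F | F | F
1 of 16 rows are T, so the formula is contingent.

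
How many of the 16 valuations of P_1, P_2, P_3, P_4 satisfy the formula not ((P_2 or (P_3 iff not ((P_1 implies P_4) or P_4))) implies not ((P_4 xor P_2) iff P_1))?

6

P_1 | P_2 | P_3 | P_4 || φ
 T  |  T  |  T  |  T  || F
 T  |  T  |  T  |  F  || T
 T  |  T  |  F  |  T  || F
 T  |  T  |  F  |  F  || T
 T  |  F  |  T  |  T  || F
 T  |  F  |  T  |  F  || F
 T  |  F  |  F  |  T  || T
 T  |  F  |  F  |  F  || F
 F  |  T  |  T  |  T  || T
 F  |  T  |  T  |  F  || F
 F  |  T  |  F  |  T  || T
 F  |  T  |  F  |  F  || F
 F  |  F  |  T  |  T  || F
 F  |  F  |  T  |  F  || F
 F  |  F  |  F  |  T  || F
 F  |  F  |  F  |  F  || T
The formula is true on 6 of the 16 rows.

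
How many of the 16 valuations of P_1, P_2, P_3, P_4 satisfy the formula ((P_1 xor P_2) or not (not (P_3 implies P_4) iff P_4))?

14

P_1 | P_2 | P_3 | P_4 | (P_1 xor P_2) | (P_3 implies P_4) | not (P_3 implies P_4) | φ
--- | --- | --- | --- | ------------- | ----------------- | --------------------- | -
 T  |  T  |  T  |  T  |       F       |         T         |           F           | T
 T  |  T  |  T  |  F  |       F       |         F         |           T           | T
 T  |  T  |  F  |  T  |       F       |         T         |           F           | T
 T  |  T  |  F  |  F  |       F       |         T         |           F           | F
 T  |  F  |  T  |  T  |       T       |         T         |           F           | T
 T  |  F  |  T  |  F  |       T       |         F         |           T           | T
 T  |  F  |  F  |  T  |       T       |         T         |           F           | T
 T  |  F  |  F  |  F  |       T       |         T         |           F           | T
 F  |  T  |  T  |  T  |       T       |         T         |           F           | T
 F  |  T  |  T  |  F  |       T       |         F         |           T           | T
 F  |  T  |  F  |  T  |       T       |         T         |           F           | T
 F  |  T  |  F  |  F  |       T       |         T         |           F           | T
 F  |  F  |  T  |  T  |       F       |         T         |           F           | T
 F  |  F  |  T  |  F  |       F       |         F         |           T           | T
 F  |  F  |  F  |  T  |       F       |         T         |           F           | T
 F  |  F  |  F  |  F  |       F       |         T         |           F           | F
The formula is true on 14 of the 16 rows.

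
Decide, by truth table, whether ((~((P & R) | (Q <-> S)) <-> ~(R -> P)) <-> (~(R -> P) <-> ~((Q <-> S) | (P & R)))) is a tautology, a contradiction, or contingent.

  P      Q      R      S       (P & R)  (Q <-> S)  ((P & R) | (Q <-> S))  ~((P & R) | (Q <-> S))  (R -> P)  ~(R -> P)  ((Q <-> S) | (P & R))  ~((Q <-> S) | (P & R))    φ  
 True   True   True   True       True      True             True                  False             True      False             True                  False            True
 True   True   True  False       True     False             True                  False             True      False             True                  False            True
 True   True  False   True      False      True             True                  False             True      False             True                  False            True
 True   True  False  False      False     False            False                   True             True      False            False                   True            True
 True  False   True   True       True     False             True                  False             True      False             True                  False            True
 True  False   True  False       True      True             True                  False             True      False             True                  False            True
 True  False  False   True      False     False            False                   True             True      False            False                   True            True
 True  False  False  False      False      True             True                  False             True      False             True                  False            True
False   True   True   True      False      True             True                  False            False       True             True                  False            True
False   True   True  False      False     False            False                   True            False       True            False                   True            True
False   True  False   True      False      True             True                  False             True      False             True                  False            True
False   True  False  False      False     False            False                   True             True      False            False                   True            True
False  False   True   True      False     False            False                   True            False       True            False                   True            True
False  False   True  False      False      True             True                  False            False       True             True                  False            True
False  False  False   True      False     False            False                   True             True      False            False                   True            True
False  False  False  False      False      True             True                  False             True      False             True                  False            True
Every row is True, so the formula is a tautology.

tautology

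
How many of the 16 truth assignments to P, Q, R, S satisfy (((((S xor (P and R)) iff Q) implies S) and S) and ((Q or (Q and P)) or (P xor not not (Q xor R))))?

P | Q | R | S || (P and R) | (S xor (P and R)) | ((S xor (P and R)) iff Q) | (Q and P) | (Q or (Q and P)) | (Q xor R) | not (Q xor R) | not not (Q xor R) | (P xor not not (Q xor R)) | φ
0 | 0 | 0 | 0 ||     0     |         0         |             1             |     0     |        0         |     0     |       1       |         0         |             0             | 0
0 | 0 | 0 | 1 ||     0     |         1         |             0             |     0     |        0         |     0     |       1       |         0         |             0             | 0
0 | 0 | 1 | 0 ||     0     |         0         |             1             |     0     |        0         |     1     |       0       |         1         |             1             | 0
0 | 0 | 1 | 1 ||     0     |         1         |             0             |     0     |        0         |     1     |       0       |         1         |             1             | 1
0 | 1 | 0 | 0 ||     0     |         0         |             0             |     0     |        1         |     1     |       0       |         1         |             1             | 0
0 | 1 | 0 | 1 ||     0     |         1         |             1             |     0     |        1         |     1     |       0       |         1         |             1             | 1
0 | 1 | 1 | 0 ||     0     |         0         |             0             |     0     |        1         |     0     |       1       |         0         |             0             | 0
0 | 1 | 1 | 1 ||     0     |         1         |             1             |     0     |        1         |     0     |       1       |         0         |             0             | 1
1 | 0 | 0 | 0 ||     0     |         0         |             1             |     0     |        0         |     0     |       1       |         0         |             1             | 0
1 | 0 | 0 | 1 ||     0     |         1         |             0             |     0     |        0         |     0     |       1       |         0         |             1             | 1
1 | 0 | 1 | 0 ||     1     |         1         |             0             |     0     |        0         |     1     |       0       |         1         |             0             | 0
1 | 0 | 1 | 1 ||     1     |         0         |             1             |     0     |        0         |     1     |       0       |         1         |             0             | 0
1 | 1 | 0 | 0 ||     0     |         0         |             0             |     1     |        1         |     1     |       0       |         1         |             0             | 0
1 | 1 | 0 | 1 ||     0     |         1         |             1             |     1     |        1         |     1     |       0       |         1         |             0             | 1
1 | 1 | 1 | 0 ||     1     |         1         |             1             |     1     |        1         |     0     |       1       |         0         |             1             | 0
1 | 1 | 1 | 1 ||     1     |         0         |             0             |     1     |        1         |     0     |       1       |         0         |             1             | 1
The formula is true on 6 of the 16 rows.

6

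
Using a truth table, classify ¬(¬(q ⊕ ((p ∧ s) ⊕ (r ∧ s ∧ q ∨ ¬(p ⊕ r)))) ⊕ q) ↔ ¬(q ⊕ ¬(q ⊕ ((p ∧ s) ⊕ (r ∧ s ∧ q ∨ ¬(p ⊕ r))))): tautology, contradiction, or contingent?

tautology

p | q | r | s || φ
T | T | T | T || T
T | T | T | F || T
T | T | F | T || T
T | T | F | F || T
T | F | T | T || T
T | F | T | F || T
T | F | F | T || T
T | F | F | F || T
F | T | T | T || T
F | T | T | F || T
F | T | F | T || T
F | T | F | F || T
F | F | T | T || T
F | F | T | F || T
F | F | F | T || T
F | F | F | F || T
Every row is T, so the formula is a tautology.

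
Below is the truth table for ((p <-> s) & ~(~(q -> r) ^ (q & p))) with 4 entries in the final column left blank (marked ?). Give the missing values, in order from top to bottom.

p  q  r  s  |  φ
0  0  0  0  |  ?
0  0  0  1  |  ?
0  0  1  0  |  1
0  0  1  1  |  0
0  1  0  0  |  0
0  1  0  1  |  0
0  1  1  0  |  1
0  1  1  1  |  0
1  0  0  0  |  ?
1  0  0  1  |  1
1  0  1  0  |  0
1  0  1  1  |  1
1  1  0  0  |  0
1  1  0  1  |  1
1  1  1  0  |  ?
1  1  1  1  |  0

1, 0, 0, 0

Row p=0, q=0, r=0, s=0: (p <-> s) = 1, ~(~(q -> r) ^ (q & p)) = 1, so the formula = 1.
Row p=0, q=0, r=0, s=1: (p <-> s) = 0, ~(~(q -> r) ^ (q & p)) = 1, so the formula = 0.
Row p=1, q=0, r=0, s=0: (p <-> s) = 0, ~(~(q -> r) ^ (q & p)) = 1, so the formula = 0.
Row p=1, q=1, r=1, s=0: (p <-> s) = 0, ~(~(q -> r) ^ (q & p)) = 0, so the formula = 0.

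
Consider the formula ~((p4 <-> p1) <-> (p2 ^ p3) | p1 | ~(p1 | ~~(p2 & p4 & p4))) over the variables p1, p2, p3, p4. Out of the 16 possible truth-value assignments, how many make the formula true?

  p1     p2     p3     p4      (p4 <-> p1)  (p2 ^ p3)  ((p2 ^ p3) | p1)  (p2 & p4 & p4)  ~(p2 & p4 & p4)  ~~(p2 & p4 & p4)  (p1 | ~~(p2 & p4 & p4))  ~(p1 | ~~(p2 & p4 & p4))    φ  
 True   True   True   True         True       False          True             True            False             True                  True                    False            False
 True   True   True  False        False       False          True            False             True            False                  True                    False             True
 True   True  False   True         True        True          True             True            False             True                  True                    False            False
 True   True  False  False        False        True          True            False             True            False                  True                    False             True
 True  False   True   True         True        True          True            False             True            False                  True                    False            False
 True  False   True  False        False        True          True            False             True            False                  True                    False             True
 True  False  False   True         True       False          True            False             True            False                  True                    False            False
 True  False  False  False        False       False          True            False             True            False                  True                    False             True
False   True   True   True        False       False         False             True            False             True                  True                    False            False
False   True   True  False         True       False         False            False             True            False                 False                     True            False
False   True  False   True        False        True          True             True            False             True                  True                    False             True
False   True  False  False         True        True          True            False             True            False                 False                     True            False
False  False   True   True        False        True          True            False             True            False                 False                     True             True
False  False   True  False         True        True          True            False             True            False                 False                     True            False
False  False  False   True        False       False         False            False             True            False                 False                     True             True
False  False  False  False         True       False         False            False             True            False                 False                     True            False
The formula is true on 7 of the 16 rows.

7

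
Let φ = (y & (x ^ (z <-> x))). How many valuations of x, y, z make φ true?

x | y | z | (y & (x ^ (z <-> x)))
- | - | - | ---------------------
T | T | T |           F          
T | T | F |           T          
T | F | T |           F          
T | F | F |           F          
F | T | T |           F          
F | T | F |           T          
F | F | T |           F          
F | F | F |           F          
The formula is true on 2 of the 8 rows.

2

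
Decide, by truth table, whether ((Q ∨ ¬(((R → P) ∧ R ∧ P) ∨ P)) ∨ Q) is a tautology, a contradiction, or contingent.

P | Q | R | (R → P) | ((R → P) ∧ R ∧ P) | (((R → P) ∧ R ∧ P) ∨ P) | ¬(((R → P) ∧ R ∧ P) ∨ P) | φ
- | - | - | ------- | ----------------- | ----------------------- | ------------------------ | -
F | F | F |    T    |         F         |            F            |            T             | T
F | F | T |    F    |         F         |            F            |            T             | T
F | T | F |    T    |         F         |            F            |            T             | T
F | T | T |    F    |         F         |            F            |            T             | T
T | F | F |    T    |         F         |            T            |            F             | F
T | F | T |    T    |         T         |            T            |            F             | F
T | T | F |    T    |         F         |            T            |            F             | T
T | T | T |    T    |         T         |            T            |            F             | T
6 of 8 rows are T, so the formula is contingent.

contingent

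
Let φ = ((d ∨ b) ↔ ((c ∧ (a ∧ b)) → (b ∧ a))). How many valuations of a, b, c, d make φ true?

12

a  b  c  d  |  φ
T  T  T  T  |  T
T  T  T  F  |  T
T  T  F  T  |  T
T  T  F  F  |  T
T  F  T  T  |  T
T  F  T  F  |  F
T  F  F  T  |  T
T  F  F  F  |  F
F  T  T  T  |  T
F  T  T  F  |  T
F  T  F  T  |  T
F  T  F  F  |  T
F  F  T  T  |  T
F  F  T  F  |  F
F  F  F  T  |  T
F  F  F  F  |  F
The formula is true on 12 of the 16 rows.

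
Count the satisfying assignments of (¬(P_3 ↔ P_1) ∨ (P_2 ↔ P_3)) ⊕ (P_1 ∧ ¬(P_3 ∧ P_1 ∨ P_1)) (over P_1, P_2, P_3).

6

P_1 | P_2 | P_3 || φ
 F  |  F  |  F  || T
 F  |  F  |  T  || T
 F  |  T  |  F  || F
 F  |  T  |  T  || T
 T  |  F  |  F  || T
 T  |  F  |  T  || F
 T  |  T  |  F  || T
 T  |  T  |  T  || T
The formula is true on 6 of the 8 rows.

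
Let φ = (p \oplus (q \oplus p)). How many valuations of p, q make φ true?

2

p  q  |  (q \oplus p)  (p \oplus (q \oplus p))
F  F  |       F                   F           
F  T  |       T                   T           
T  F  |       T                   F           
T  T  |       F                   T           
The formula is true on 2 of the 4 rows.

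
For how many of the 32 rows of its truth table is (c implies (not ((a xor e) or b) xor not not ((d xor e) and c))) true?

24

a  b  c  d  e  |  φ
T  T  T  T  T  |  F
T  T  T  T  F  |  T
T  T  T  F  T  |  T
T  T  T  F  F  |  F
T  T  F  T  T  |  T
T  T  F  T  F  |  T
T  T  F  F  T  |  T
T  T  F  F  F  |  T
T  F  T  T  T  |  T
T  F  T  T  F  |  T
T  F  T  F  T  |  F
T  F  T  F  F  |  F
T  F  F  T  T  |  T
T  F  F  T  F  |  T
T  F  F  F  T  |  T
T  F  F  F  F  |  T
F  T  T  T  T  |  F
F  T  T  T  F  |  T
F  T  T  F  T  |  T
F  T  T  F  F  |  F
F  T  F  T  T  |  T
F  T  F  T  F  |  T
F  T  F  F  T  |  T
F  T  F  F  F  |  T
F  F  T  T  T  |  F
F  F  T  T  F  |  F
F  F  T  F  T  |  T
F  F  T  F  F  |  T
F  F  F  T  T  |  T
F  F  F  T  F  |  T
F  F  F  F  T  |  T
F  F  F  F  F  |  T
The formula is true on 24 of the 32 rows.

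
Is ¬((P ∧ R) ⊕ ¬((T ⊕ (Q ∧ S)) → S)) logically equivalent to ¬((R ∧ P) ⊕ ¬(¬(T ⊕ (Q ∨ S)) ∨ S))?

not equivalent

P | Q | R | S | T || φ | ψ
T | T | T | T | T || F | F
T | T | T | T | F || F | F
T | T | T | F | T || T | F
T | T | T | F | F || F | T
T | T | F | T | T || T | T
T | T | F | T | F || T | T
T | T | F | F | T || F | T
T | T | F | F | F || T | F
T | F | T | T | T || F | F
T | F | T | T | F || F | F
T | F | T | F | T || T | T
T | F | T | F | F || F | F
T | F | F | T | T || T | T
T | F | F | T | F || T | T
T | F | F | F | T || F | F
T | F | F | F | F || T | T
F | T | T | T | T || T | T
F | T | T | T | F || T | T
F | T | T | F | T || F | T
F | T | T | F | F || T | F
F | T | F | T | T || T | T
F | T | F | T | F || T | T
F | T | F | F | T || F | T
F | T | F | F | F || T | F
F | F | T | T | T || T | T
F | F | T | T | F || T | T
F | F | T | F | T || F | F
F | F | T | F | F || T | T
F | F | F | T | T || T | T
F | F | F | T | F || T | T
F | F | F | F | T || F | F
F | F | F | F | F || T | T
The columns differ at P=T, Q=T, R=T, S=F, T=T (φ=T, ψ=F), so they are not equivalent.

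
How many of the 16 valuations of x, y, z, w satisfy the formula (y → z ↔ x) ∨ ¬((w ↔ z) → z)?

x | y | z | w | (((y → z) ↔ x) ∨ ¬((w ↔ z) → z))
- | - | - | - | --------------------------------
T | T | T | T |                T                
T | T | T | F |                T                
T | T | F | T |                F                
T | T | F | F |                T                
T | F | T | T |                T                
T | F | T | F |                T                
T | F | F | T |                T                
T | F | F | F |                T                
F | T | T | T |                F                
F | T | T | F |                F                
F | T | F | T |                T                
F | T | F | F |                T                
F | F | T | T |                F                
F | F | T | F |                F                
F | F | F | T |                F                
F | F | F | F |                T                
The formula is true on 10 of the 16 rows.

10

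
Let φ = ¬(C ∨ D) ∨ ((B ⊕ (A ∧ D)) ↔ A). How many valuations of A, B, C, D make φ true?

A | B | C | D || (C ∨ D) | ¬(C ∨ D) | (A ∧ D) | (B ⊕ (A ∧ D)) | ((B ⊕ (A ∧ D)) ↔ A) | (¬(C ∨ D) ∨ ((B ⊕ (A ∧ D)) ↔ A))
1 | 1 | 1 | 1 ||    1    |    0     |    1    |       0       |          0          |                0                
1 | 1 | 1 | 0 ||    1    |    0     |    0    |       1       |          1          |                1                
1 | 1 | 0 | 1 ||    1    |    0     |    1    |       0       |          0          |                0                
1 | 1 | 0 | 0 ||    0    |    1     |    0    |       1       |          1          |                1                
1 | 0 | 1 | 1 ||    1    |    0     |    1    |       1       |          1          |                1                
1 | 0 | 1 | 0 ||    1    |    0     |    0    |       0       |          0          |                0                
1 | 0 | 0 | 1 ||    1    |    0     |    1    |       1       |          1          |                1                
1 | 0 | 0 | 0 ||    0    |    1     |    0    |       0       |          0          |                1                
0 | 1 | 1 | 1 ||    1    |    0     |    0    |       1       |          0          |                0                
0 | 1 | 1 | 0 ||    1    |    0     |    0    |       1       |          0          |                0                
0 | 1 | 0 | 1 ||    1    |    0     |    0    |       1       |          0          |                0                
0 | 1 | 0 | 0 ||    0    |    1     |    0    |       1       |          0          |                1                
0 | 0 | 1 | 1 ||    1    |    0     |    0    |       0       |          1          |                1                
0 | 0 | 1 | 0 ||    1    |    0     |    0    |       0       |          1          |                1                
0 | 0 | 0 | 1 ||    1    |    0     |    0    |       0       |          1          |                1                
0 | 0 | 0 | 0 ||    0    |    1     |    0    |       0       |          1          |                1                
The formula is true on 10 of the 16 rows.

10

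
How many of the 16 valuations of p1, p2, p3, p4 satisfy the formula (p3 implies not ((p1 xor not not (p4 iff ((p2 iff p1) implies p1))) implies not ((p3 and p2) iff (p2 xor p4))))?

p1 | p2 | p3 | p4 | φ
-- | -- | -- | -- | -
T  | T  | T  | T  | F
T  | T  | T  | F  | T
T  | T  | F  | T  | T
T  | T  | F  | F  | T
T  | F  | T  | T  | F
T  | F  | T  | F  | T
T  | F  | F  | T  | T
T  | F  | F  | F  | T
F  | T  | T  | T  | F
F  | T  | T  | F  | F
F  | T  | F  | T  | T
F  | T  | F  | F  | T
F  | F  | T  | T  | F
F  | F  | T  | F  | T
F  | F  | F  | T  | T
F  | F  | F  | F  | T
The formula is true on 11 of the 16 rows.

11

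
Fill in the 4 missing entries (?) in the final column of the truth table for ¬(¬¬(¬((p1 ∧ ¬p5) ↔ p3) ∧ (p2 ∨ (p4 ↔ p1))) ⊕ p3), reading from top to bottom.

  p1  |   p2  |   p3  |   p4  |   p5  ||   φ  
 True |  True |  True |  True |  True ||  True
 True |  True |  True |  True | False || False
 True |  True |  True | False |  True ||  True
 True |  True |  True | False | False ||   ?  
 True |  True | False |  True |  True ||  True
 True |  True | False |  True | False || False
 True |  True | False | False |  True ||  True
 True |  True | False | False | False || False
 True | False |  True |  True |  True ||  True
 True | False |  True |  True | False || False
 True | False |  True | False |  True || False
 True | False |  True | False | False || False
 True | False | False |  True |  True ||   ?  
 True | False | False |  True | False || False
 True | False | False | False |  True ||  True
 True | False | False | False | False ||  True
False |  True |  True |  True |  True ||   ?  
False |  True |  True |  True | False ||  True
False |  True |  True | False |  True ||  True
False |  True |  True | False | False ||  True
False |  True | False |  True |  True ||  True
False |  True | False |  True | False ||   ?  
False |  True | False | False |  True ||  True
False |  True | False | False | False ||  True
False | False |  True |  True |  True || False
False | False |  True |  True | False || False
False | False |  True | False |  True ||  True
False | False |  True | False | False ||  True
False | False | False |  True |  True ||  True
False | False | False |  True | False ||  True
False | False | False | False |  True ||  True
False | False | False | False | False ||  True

False, True, True, True

Row p1=True, p2=True, p3=True, p4=False, p5=False: ¬¬(¬((p1 ∧ ¬p5) ↔ p3) ∧ (p2 ∨ (p4 ↔ p1))) = False, (¬¬(¬((p1 ∧ ¬p5) ↔ p3) ∧ (p2 ∨ (p4 ↔ p1))) ⊕ p3) = True, so the formula = False.
Row p1=True, p2=False, p3=False, p4=True, p5=True: ¬¬(¬((p1 ∧ ¬p5) ↔ p3) ∧ (p2 ∨ (p4 ↔ p1))) = False, (¬¬(¬((p1 ∧ ¬p5) ↔ p3) ∧ (p2 ∨ (p4 ↔ p1))) ⊕ p3) = False, so the formula = True.
Row p1=False, p2=True, p3=True, p4=True, p5=True: ¬¬(¬((p1 ∧ ¬p5) ↔ p3) ∧ (p2 ∨ (p4 ↔ p1))) = True, (¬¬(¬((p1 ∧ ¬p5) ↔ p3) ∧ (p2 ∨ (p4 ↔ p1))) ⊕ p3) = False, so the formula = True.
Row p1=False, p2=True, p3=False, p4=True, p5=False: ¬¬(¬((p1 ∧ ¬p5) ↔ p3) ∧ (p2 ∨ (p4 ↔ p1))) = False, (¬¬(¬((p1 ∧ ¬p5) ↔ p3) ∧ (p2 ∨ (p4 ↔ p1))) ⊕ p3) = False, so the formula = True.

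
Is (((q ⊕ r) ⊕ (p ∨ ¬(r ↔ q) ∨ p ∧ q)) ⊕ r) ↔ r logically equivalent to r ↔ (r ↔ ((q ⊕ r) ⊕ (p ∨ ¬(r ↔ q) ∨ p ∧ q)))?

p | q | r || φ | ψ
T | T | T || F | T
T | T | F || T | F
T | F | T || T | F
T | F | F || F | T
F | T | T || T | F
F | T | F || T | F
F | F | T || T | F
F | F | F || T | F
The columns differ at p=T, q=T, r=T (φ=F, ψ=T), so they are not equivalent.

not equivalent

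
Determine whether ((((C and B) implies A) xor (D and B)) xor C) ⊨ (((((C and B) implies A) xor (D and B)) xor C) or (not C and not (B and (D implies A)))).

A | B | C | D | φ | ψ
- | - | - | - | - | -
T | T | T | T | T | T
T | T | T | F | F | F
T | T | F | T | F | F
T | T | F | F | T | T
T | F | T | T | F | F
T | F | T | F | F | F
T | F | F | T | T | T
T | F | F | F | T | T
F | T | T | T | F | F
F | T | T | F | T | T
F | T | F | T | F | T
F | T | F | F | T | T
F | F | T | T | F | F
F | F | T | F | F | F
F | F | F | T | T | T
F | F | F | F | T | T
In every row where φ is true, ψ is also true, so φ ⊨ ψ.

yes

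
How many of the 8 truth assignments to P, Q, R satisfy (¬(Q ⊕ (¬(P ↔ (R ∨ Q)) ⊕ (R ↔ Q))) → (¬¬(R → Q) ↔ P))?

P | Q | R || (R ∨ Q) | (P ↔ (R ∨ Q)) | ¬(P ↔ (R ∨ Q)) | (R ↔ Q) | (¬(P ↔ (R ∨ Q)) ⊕ (R ↔ Q)) | (R → Q) | ¬(R → Q) | ¬¬(R → Q) | (¬¬(R → Q) ↔ P) | φ
T | T | T ||    T    |       T       |       F        |    T    |             T              |    T    |    F     |     T     |        T        | T
T | T | F ||    T    |       T       |       F        |    F    |             F              |    T    |    F     |     T     |        T        | T
T | F | T ||    T    |       T       |       F        |    F    |             F              |    F    |    T     |     F     |        F        | F
T | F | F ||    F    |       F       |       T        |    T    |             F              |    T    |    F     |     T     |        T        | T
F | T | T ||    T    |       F       |       T        |    T    |             F              |    T    |    F     |     T     |        F        | T
F | T | F ||    T    |       F       |       T        |    F    |             T              |    T    |    F     |     T     |        F        | F
F | F | T ||    T    |       F       |       T        |    F    |             T              |    F    |    T     |     F     |        T        | T
F | F | F ||    F    |       T       |       F        |    T    |             T              |    T    |    F     |     T     |        F        | T
The formula is true on 6 of the 8 rows.

6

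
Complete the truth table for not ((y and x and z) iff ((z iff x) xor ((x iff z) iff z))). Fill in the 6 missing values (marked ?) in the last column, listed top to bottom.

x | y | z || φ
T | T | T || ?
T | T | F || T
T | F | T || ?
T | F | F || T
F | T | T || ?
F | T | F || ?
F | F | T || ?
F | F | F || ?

T, F, F, T, F, T

Row x=T, y=T, z=T: (y and x and z) = T, ((z iff x) xor ((x iff z) iff z)) = F, ((y and x and z) iff ((z iff x) xor ((x iff z) iff z))) = F, so the formula = T.
Row x=T, y=F, z=T: (y and x and z) = F, ((z iff x) xor ((x iff z) iff z)) = F, ((y and x and z) iff ((z iff x) xor ((x iff z) iff z))) = T, so the formula = F.
Row x=F, y=T, z=T: (y and x and z) = F, ((z iff x) xor ((x iff z) iff z)) = F, ((y and x and z) iff ((z iff x) xor ((x iff z) iff z))) = T, so the formula = F.
Row x=F, y=T, z=F: (y and x and z) = F, ((z iff x) xor ((x iff z) iff z)) = T, ((y and x and z) iff ((z iff x) xor ((x iff z) iff z))) = F, so the formula = T.
Row x=F, y=F, z=T: (y and x and z) = F, ((z iff x) xor ((x iff z) iff z)) = F, ((y and x and z) iff ((z iff x) xor ((x iff z) iff z))) = T, so the formula = F.
Row x=F, y=F, z=F: (y and x and z) = F, ((z iff x) xor ((x iff z) iff z)) = T, ((y and x and z) iff ((z iff x) xor ((x iff z) iff z))) = F, so the formula = T.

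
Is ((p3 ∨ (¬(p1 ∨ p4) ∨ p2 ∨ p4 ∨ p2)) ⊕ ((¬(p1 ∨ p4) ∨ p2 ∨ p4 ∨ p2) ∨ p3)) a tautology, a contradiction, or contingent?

p1 | p2 | p3 | p4 | φ
-- | -- | -- | -- | -
F  | F  | F  | F  | F
F  | F  | F  | T  | F
F  | F  | T  | F  | F
F  | F  | T  | T  | F
F  | T  | F  | F  | F
F  | T  | F  | T  | F
F  | T  | T  | F  | F
F  | T  | T  | T  | F
T  | F  | F  | F  | F
T  | F  | F  | T  | F
T  | F  | T  | F  | F
T  | F  | T  | T  | F
T  | T  | F  | F  | F
T  | T  | F  | T  | F
T  | T  | T  | F  | F
T  | T  | T  | T  | F
Every row is F, so the formula is a contradiction.

contradiction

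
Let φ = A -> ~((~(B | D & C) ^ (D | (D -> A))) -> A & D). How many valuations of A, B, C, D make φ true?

A  B  C  D  |  φ
0  0  0  0  |  1
0  0  0  1  |  1
0  0  1  0  |  1
0  0  1  1  |  1
0  1  0  0  |  1
0  1  0  1  |  1
0  1  1  0  |  1
0  1  1  1  |  1
1  0  0  0  |  0
1  0  0  1  |  0
1  0  1  0  |  0
1  0  1  1  |  0
1  1  0  0  |  1
1  1  0  1  |  0
1  1  1  0  |  1
1  1  1  1  |  0
The formula is true on 10 of the 16 rows.

10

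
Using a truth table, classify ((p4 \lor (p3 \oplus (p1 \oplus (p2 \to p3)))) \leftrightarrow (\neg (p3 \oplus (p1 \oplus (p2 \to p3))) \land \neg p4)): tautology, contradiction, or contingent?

p1 | p2 | p3 | p4 | φ
-- | -- | -- | -- | -
1  | 1  | 1  | 1  | 0
1  | 1  | 1  | 0  | 0
1  | 1  | 0  | 1  | 0
1  | 1  | 0  | 0  | 0
1  | 0  | 1  | 1  | 0
1  | 0  | 1  | 0  | 0
1  | 0  | 0  | 1  | 0
1  | 0  | 0  | 0  | 0
0  | 1  | 1  | 1  | 0
0  | 1  | 1  | 0  | 0
0  | 1  | 0  | 1  | 0
0  | 1  | 0  | 0  | 0
0  | 0  | 1  | 1  | 0
0  | 0  | 1  | 0  | 0
0  | 0  | 0  | 1  | 0
0  | 0  | 0  | 0  | 0
Every row is 0, so the formula is a contradiction.

contradiction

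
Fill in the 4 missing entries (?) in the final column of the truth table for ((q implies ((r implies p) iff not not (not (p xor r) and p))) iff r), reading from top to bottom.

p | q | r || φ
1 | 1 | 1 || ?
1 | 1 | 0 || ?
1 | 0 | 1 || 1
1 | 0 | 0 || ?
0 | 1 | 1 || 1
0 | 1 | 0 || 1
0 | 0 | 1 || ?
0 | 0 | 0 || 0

Row p=1, q=1, r=1: (q implies ((r implies p) iff not not (not (p xor r) and p))) = 1, so the formula = 1.
Row p=1, q=1, r=0: (q implies ((r implies p) iff not not (not (p xor r) and p))) = 0, so the formula = 1.
Row p=1, q=0, r=0: (q implies ((r implies p) iff not not (not (p xor r) and p))) = 1, so the formula = 0.
Row p=0, q=0, r=1: (q implies ((r implies p) iff not not (not (p xor r) and p))) = 1, so the formula = 1.

1, 1, 0, 1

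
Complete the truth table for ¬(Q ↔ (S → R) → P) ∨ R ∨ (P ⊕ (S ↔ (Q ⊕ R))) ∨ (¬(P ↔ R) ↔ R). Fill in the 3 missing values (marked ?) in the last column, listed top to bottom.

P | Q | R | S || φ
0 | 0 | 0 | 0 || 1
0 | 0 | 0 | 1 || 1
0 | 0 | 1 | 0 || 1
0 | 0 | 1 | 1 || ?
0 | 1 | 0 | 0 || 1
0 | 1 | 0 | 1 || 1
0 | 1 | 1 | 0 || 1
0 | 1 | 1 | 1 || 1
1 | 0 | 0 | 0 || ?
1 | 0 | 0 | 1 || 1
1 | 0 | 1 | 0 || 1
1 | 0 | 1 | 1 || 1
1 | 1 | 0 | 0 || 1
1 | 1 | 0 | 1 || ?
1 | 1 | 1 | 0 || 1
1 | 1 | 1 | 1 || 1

1, 1, 0

Row P=0, Q=0, R=1, S=1: (¬(Q ↔ (S → R) → P) ∨ R) = 1, (P ⊕ (S ↔ (Q ⊕ R))) = 1, (¬(P ↔ R) ↔ R) = 1, so the formula = 1.
Row P=1, Q=0, R=0, S=0: (¬(Q ↔ (S → R) → P) ∨ R) = 1, (P ⊕ (S ↔ (Q ⊕ R))) = 0, (¬(P ↔ R) ↔ R) = 0, so the formula = 1.
Row P=1, Q=1, R=0, S=1: (¬(Q ↔ (S → R) → P) ∨ R) = 0, (P ⊕ (S ↔ (Q ⊕ R))) = 0, (¬(P ↔ R) ↔ R) = 0, so the formula = 0.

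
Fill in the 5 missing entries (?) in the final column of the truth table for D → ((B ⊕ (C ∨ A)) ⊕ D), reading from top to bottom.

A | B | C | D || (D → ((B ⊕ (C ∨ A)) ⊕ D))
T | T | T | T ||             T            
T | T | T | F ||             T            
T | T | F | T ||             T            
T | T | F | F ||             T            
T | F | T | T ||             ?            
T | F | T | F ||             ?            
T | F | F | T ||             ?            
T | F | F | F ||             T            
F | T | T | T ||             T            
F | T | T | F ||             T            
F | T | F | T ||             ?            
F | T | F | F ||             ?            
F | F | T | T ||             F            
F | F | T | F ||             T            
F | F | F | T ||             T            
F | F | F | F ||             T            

F, T, F, F, T

Row A=T, B=F, C=T, D=T: ((B ⊕ (C ∨ A)) ⊕ D) = F, so (D → ((B ⊕ (C ∨ A)) ⊕ D)) = F.
Row A=T, B=F, C=T, D=F: ((B ⊕ (C ∨ A)) ⊕ D) = T, so (D → ((B ⊕ (C ∨ A)) ⊕ D)) = T.
Row A=T, B=F, C=F, D=T: ((B ⊕ (C ∨ A)) ⊕ D) = F, so (D → ((B ⊕ (C ∨ A)) ⊕ D)) = F.
Row A=F, B=T, C=F, D=T: ((B ⊕ (C ∨ A)) ⊕ D) = F, so (D → ((B ⊕ (C ∨ A)) ⊕ D)) = F.
Row A=F, B=T, C=F, D=F: ((B ⊕ (C ∨ A)) ⊕ D) = T, so (D → ((B ⊕ (C ∨ A)) ⊕ D)) = T.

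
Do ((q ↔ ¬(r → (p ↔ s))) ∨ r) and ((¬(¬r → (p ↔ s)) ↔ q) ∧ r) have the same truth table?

p  q  r  s  |  φ  ψ
T  T  T  T  |  T  F
T  T  T  F  |  T  F
T  T  F  T  |  F  F
T  T  F  F  |  F  F
T  F  T  T  |  T  T
T  F  T  F  |  T  T
T  F  F  T  |  T  F
T  F  F  F  |  T  F
F  T  T  T  |  T  F
F  T  T  F  |  T  F
F  T  F  T  |  F  F
F  T  F  F  |  F  F
F  F  T  T  |  T  T
F  F  T  F  |  T  T
F  F  F  T  |  T  F
F  F  F  F  |  T  F
The columns differ at p=T, q=T, r=T, s=T (φ=T, ψ=F), so they are not equivalent.

not equivalent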